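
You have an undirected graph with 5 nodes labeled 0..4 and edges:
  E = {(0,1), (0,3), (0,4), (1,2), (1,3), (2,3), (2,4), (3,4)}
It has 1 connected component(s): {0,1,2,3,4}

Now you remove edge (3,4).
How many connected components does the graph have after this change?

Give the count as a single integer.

Answer: 1

Derivation:
Initial component count: 1
Remove (3,4): not a bridge. Count unchanged: 1.
  After removal, components: {0,1,2,3,4}
New component count: 1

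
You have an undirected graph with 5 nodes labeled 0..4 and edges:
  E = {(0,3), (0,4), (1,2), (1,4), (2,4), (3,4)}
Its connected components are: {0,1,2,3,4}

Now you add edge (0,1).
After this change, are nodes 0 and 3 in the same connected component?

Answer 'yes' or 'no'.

Answer: yes

Derivation:
Initial components: {0,1,2,3,4}
Adding edge (0,1): both already in same component {0,1,2,3,4}. No change.
New components: {0,1,2,3,4}
Are 0 and 3 in the same component? yes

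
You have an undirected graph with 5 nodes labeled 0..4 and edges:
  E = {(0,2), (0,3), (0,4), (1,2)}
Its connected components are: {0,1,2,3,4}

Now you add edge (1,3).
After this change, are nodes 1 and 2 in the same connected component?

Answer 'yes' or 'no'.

Answer: yes

Derivation:
Initial components: {0,1,2,3,4}
Adding edge (1,3): both already in same component {0,1,2,3,4}. No change.
New components: {0,1,2,3,4}
Are 1 and 2 in the same component? yes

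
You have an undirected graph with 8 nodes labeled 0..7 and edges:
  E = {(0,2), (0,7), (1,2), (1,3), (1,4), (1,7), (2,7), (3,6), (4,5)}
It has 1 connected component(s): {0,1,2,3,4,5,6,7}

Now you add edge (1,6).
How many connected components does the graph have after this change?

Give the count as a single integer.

Initial component count: 1
Add (1,6): endpoints already in same component. Count unchanged: 1.
New component count: 1

Answer: 1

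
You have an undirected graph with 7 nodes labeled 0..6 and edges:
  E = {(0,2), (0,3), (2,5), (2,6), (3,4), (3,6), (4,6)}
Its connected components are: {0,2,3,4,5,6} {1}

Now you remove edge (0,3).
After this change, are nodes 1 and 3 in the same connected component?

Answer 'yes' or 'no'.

Answer: no

Derivation:
Initial components: {0,2,3,4,5,6} {1}
Removing edge (0,3): not a bridge — component count unchanged at 2.
New components: {0,2,3,4,5,6} {1}
Are 1 and 3 in the same component? no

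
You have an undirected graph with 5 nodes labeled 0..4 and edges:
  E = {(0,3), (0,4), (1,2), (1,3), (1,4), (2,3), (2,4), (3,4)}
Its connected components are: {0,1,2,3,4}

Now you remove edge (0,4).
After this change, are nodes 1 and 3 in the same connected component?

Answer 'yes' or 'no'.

Answer: yes

Derivation:
Initial components: {0,1,2,3,4}
Removing edge (0,4): not a bridge — component count unchanged at 1.
New components: {0,1,2,3,4}
Are 1 and 3 in the same component? yes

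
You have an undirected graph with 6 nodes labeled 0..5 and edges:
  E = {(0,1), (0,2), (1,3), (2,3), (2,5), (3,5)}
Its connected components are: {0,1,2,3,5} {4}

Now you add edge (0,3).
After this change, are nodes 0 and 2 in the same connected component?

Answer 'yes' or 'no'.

Answer: yes

Derivation:
Initial components: {0,1,2,3,5} {4}
Adding edge (0,3): both already in same component {0,1,2,3,5}. No change.
New components: {0,1,2,3,5} {4}
Are 0 and 2 in the same component? yes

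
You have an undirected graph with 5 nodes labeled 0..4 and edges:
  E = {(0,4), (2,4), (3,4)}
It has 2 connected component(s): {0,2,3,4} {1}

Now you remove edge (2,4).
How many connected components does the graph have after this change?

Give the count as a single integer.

Answer: 3

Derivation:
Initial component count: 2
Remove (2,4): it was a bridge. Count increases: 2 -> 3.
  After removal, components: {0,3,4} {1} {2}
New component count: 3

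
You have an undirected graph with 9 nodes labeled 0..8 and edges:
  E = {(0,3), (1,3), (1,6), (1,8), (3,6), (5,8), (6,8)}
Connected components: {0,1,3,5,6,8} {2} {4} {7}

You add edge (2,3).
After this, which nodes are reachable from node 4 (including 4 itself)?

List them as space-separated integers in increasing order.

Answer: 4

Derivation:
Before: nodes reachable from 4: {4}
Adding (2,3): merges two components, but neither contains 4. Reachability from 4 unchanged.
After: nodes reachable from 4: {4}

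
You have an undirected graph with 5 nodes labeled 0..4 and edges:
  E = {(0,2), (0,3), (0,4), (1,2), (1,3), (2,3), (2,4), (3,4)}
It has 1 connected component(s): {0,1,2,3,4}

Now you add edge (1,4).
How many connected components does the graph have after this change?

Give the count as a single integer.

Answer: 1

Derivation:
Initial component count: 1
Add (1,4): endpoints already in same component. Count unchanged: 1.
New component count: 1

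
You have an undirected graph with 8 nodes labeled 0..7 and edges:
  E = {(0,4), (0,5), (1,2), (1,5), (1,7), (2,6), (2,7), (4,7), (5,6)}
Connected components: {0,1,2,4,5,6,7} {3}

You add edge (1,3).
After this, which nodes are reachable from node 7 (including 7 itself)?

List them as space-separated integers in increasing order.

Before: nodes reachable from 7: {0,1,2,4,5,6,7}
Adding (1,3): merges 7's component with another. Reachability grows.
After: nodes reachable from 7: {0,1,2,3,4,5,6,7}

Answer: 0 1 2 3 4 5 6 7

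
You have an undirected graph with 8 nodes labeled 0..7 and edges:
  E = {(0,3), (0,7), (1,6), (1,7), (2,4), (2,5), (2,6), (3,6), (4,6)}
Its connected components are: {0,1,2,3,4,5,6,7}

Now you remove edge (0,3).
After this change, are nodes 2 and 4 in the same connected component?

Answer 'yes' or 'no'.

Initial components: {0,1,2,3,4,5,6,7}
Removing edge (0,3): not a bridge — component count unchanged at 1.
New components: {0,1,2,3,4,5,6,7}
Are 2 and 4 in the same component? yes

Answer: yes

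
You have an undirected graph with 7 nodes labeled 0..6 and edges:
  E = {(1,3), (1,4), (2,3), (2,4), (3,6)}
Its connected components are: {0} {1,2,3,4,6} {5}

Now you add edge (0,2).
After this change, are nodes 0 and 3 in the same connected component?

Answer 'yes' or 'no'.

Answer: yes

Derivation:
Initial components: {0} {1,2,3,4,6} {5}
Adding edge (0,2): merges {0} and {1,2,3,4,6}.
New components: {0,1,2,3,4,6} {5}
Are 0 and 3 in the same component? yes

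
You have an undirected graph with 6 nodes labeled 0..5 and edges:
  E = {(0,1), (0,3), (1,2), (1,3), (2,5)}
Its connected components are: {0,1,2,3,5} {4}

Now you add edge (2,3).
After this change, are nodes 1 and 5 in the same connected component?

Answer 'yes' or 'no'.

Initial components: {0,1,2,3,5} {4}
Adding edge (2,3): both already in same component {0,1,2,3,5}. No change.
New components: {0,1,2,3,5} {4}
Are 1 and 5 in the same component? yes

Answer: yes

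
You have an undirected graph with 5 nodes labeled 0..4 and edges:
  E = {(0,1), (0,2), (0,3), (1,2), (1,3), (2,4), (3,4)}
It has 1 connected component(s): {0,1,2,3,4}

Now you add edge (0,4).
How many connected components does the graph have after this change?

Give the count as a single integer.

Answer: 1

Derivation:
Initial component count: 1
Add (0,4): endpoints already in same component. Count unchanged: 1.
New component count: 1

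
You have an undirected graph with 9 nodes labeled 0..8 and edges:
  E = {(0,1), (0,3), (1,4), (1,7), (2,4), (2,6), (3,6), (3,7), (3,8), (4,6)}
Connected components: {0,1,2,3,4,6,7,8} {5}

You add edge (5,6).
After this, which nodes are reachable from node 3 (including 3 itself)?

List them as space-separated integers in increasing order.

Before: nodes reachable from 3: {0,1,2,3,4,6,7,8}
Adding (5,6): merges 3's component with another. Reachability grows.
After: nodes reachable from 3: {0,1,2,3,4,5,6,7,8}

Answer: 0 1 2 3 4 5 6 7 8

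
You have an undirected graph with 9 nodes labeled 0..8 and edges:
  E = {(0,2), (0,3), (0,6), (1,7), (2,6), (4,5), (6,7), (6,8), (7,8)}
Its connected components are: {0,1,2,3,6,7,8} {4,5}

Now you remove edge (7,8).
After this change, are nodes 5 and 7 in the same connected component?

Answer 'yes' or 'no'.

Initial components: {0,1,2,3,6,7,8} {4,5}
Removing edge (7,8): not a bridge — component count unchanged at 2.
New components: {0,1,2,3,6,7,8} {4,5}
Are 5 and 7 in the same component? no

Answer: no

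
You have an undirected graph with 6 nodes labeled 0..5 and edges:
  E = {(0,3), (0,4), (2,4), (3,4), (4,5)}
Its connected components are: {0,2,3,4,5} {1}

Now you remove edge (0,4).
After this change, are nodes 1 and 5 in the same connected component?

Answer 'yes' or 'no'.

Answer: no

Derivation:
Initial components: {0,2,3,4,5} {1}
Removing edge (0,4): not a bridge — component count unchanged at 2.
New components: {0,2,3,4,5} {1}
Are 1 and 5 in the same component? no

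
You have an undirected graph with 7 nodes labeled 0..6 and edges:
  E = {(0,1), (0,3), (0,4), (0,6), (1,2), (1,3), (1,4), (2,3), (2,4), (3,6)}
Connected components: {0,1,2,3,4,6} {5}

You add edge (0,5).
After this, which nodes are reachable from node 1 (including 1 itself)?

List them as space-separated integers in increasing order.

Answer: 0 1 2 3 4 5 6

Derivation:
Before: nodes reachable from 1: {0,1,2,3,4,6}
Adding (0,5): merges 1's component with another. Reachability grows.
After: nodes reachable from 1: {0,1,2,3,4,5,6}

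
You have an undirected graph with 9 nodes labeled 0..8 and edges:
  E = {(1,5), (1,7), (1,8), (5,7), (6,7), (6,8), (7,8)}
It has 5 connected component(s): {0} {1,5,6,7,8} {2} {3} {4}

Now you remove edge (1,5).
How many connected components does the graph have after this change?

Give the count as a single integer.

Answer: 5

Derivation:
Initial component count: 5
Remove (1,5): not a bridge. Count unchanged: 5.
  After removal, components: {0} {1,5,6,7,8} {2} {3} {4}
New component count: 5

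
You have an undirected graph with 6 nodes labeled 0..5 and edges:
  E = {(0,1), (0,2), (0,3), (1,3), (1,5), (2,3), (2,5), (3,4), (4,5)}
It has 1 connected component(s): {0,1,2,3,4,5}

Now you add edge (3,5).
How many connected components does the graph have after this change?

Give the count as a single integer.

Answer: 1

Derivation:
Initial component count: 1
Add (3,5): endpoints already in same component. Count unchanged: 1.
New component count: 1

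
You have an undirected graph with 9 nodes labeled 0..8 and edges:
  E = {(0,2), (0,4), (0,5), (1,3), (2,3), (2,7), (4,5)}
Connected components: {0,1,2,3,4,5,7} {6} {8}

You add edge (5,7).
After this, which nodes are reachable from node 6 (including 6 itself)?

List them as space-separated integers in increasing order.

Answer: 6

Derivation:
Before: nodes reachable from 6: {6}
Adding (5,7): both endpoints already in same component. Reachability from 6 unchanged.
After: nodes reachable from 6: {6}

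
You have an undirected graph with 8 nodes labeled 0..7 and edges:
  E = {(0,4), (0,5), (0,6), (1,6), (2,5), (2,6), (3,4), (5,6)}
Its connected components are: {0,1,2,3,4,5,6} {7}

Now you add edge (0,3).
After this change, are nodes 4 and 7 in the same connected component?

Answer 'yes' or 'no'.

Answer: no

Derivation:
Initial components: {0,1,2,3,4,5,6} {7}
Adding edge (0,3): both already in same component {0,1,2,3,4,5,6}. No change.
New components: {0,1,2,3,4,5,6} {7}
Are 4 and 7 in the same component? no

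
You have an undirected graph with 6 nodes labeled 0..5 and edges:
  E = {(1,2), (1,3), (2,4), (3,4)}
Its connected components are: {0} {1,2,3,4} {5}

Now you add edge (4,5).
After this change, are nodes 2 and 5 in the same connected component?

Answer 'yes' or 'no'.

Initial components: {0} {1,2,3,4} {5}
Adding edge (4,5): merges {1,2,3,4} and {5}.
New components: {0} {1,2,3,4,5}
Are 2 and 5 in the same component? yes

Answer: yes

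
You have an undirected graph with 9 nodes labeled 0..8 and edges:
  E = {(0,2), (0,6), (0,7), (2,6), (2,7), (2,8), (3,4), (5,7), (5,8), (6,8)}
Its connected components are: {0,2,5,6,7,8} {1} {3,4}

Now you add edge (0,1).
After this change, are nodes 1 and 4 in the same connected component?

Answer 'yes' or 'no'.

Answer: no

Derivation:
Initial components: {0,2,5,6,7,8} {1} {3,4}
Adding edge (0,1): merges {0,2,5,6,7,8} and {1}.
New components: {0,1,2,5,6,7,8} {3,4}
Are 1 and 4 in the same component? no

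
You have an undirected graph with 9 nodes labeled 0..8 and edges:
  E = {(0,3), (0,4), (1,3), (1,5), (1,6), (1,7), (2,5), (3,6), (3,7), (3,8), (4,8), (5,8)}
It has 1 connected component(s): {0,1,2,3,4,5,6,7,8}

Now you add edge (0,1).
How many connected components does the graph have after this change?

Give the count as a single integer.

Answer: 1

Derivation:
Initial component count: 1
Add (0,1): endpoints already in same component. Count unchanged: 1.
New component count: 1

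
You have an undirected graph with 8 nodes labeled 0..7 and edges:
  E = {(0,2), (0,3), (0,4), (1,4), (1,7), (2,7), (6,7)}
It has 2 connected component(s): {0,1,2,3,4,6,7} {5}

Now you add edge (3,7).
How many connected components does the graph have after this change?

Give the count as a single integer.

Initial component count: 2
Add (3,7): endpoints already in same component. Count unchanged: 2.
New component count: 2

Answer: 2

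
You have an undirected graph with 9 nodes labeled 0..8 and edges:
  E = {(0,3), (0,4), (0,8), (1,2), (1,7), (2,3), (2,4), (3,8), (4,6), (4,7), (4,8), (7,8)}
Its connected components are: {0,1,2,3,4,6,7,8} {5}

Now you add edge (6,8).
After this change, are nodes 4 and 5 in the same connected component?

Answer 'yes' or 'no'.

Answer: no

Derivation:
Initial components: {0,1,2,3,4,6,7,8} {5}
Adding edge (6,8): both already in same component {0,1,2,3,4,6,7,8}. No change.
New components: {0,1,2,3,4,6,7,8} {5}
Are 4 and 5 in the same component? no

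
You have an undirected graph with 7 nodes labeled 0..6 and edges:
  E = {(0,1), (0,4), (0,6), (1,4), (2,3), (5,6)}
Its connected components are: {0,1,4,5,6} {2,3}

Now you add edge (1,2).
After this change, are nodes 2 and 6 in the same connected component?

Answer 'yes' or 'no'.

Initial components: {0,1,4,5,6} {2,3}
Adding edge (1,2): merges {0,1,4,5,6} and {2,3}.
New components: {0,1,2,3,4,5,6}
Are 2 and 6 in the same component? yes

Answer: yes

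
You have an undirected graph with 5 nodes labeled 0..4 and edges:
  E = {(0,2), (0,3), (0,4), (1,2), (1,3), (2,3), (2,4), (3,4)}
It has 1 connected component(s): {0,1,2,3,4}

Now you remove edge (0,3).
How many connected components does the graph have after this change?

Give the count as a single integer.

Initial component count: 1
Remove (0,3): not a bridge. Count unchanged: 1.
  After removal, components: {0,1,2,3,4}
New component count: 1

Answer: 1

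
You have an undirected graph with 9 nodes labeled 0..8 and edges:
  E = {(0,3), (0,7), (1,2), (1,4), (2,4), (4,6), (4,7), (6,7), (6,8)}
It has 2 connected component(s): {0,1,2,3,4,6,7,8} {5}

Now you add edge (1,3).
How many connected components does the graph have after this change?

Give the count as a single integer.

Initial component count: 2
Add (1,3): endpoints already in same component. Count unchanged: 2.
New component count: 2

Answer: 2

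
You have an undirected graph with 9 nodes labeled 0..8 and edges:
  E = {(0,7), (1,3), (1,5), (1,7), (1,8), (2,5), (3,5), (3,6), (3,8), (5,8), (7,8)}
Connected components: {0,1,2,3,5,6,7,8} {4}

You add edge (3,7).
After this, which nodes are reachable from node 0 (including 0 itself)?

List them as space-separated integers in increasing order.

Before: nodes reachable from 0: {0,1,2,3,5,6,7,8}
Adding (3,7): both endpoints already in same component. Reachability from 0 unchanged.
After: nodes reachable from 0: {0,1,2,3,5,6,7,8}

Answer: 0 1 2 3 5 6 7 8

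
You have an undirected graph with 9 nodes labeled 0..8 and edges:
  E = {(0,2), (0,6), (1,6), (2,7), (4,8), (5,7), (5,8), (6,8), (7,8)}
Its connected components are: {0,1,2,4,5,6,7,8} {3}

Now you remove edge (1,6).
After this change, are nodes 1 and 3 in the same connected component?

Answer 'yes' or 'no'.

Initial components: {0,1,2,4,5,6,7,8} {3}
Removing edge (1,6): it was a bridge — component count 2 -> 3.
New components: {0,2,4,5,6,7,8} {1} {3}
Are 1 and 3 in the same component? no

Answer: no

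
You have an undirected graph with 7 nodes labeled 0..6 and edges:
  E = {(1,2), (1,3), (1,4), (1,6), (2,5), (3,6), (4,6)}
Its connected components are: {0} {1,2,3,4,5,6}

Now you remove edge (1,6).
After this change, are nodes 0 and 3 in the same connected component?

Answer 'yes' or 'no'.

Answer: no

Derivation:
Initial components: {0} {1,2,3,4,5,6}
Removing edge (1,6): not a bridge — component count unchanged at 2.
New components: {0} {1,2,3,4,5,6}
Are 0 and 3 in the same component? no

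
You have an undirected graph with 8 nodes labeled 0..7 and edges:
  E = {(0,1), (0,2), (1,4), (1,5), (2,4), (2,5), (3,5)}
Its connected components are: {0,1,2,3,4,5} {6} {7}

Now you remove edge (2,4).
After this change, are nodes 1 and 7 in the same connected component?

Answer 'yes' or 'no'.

Initial components: {0,1,2,3,4,5} {6} {7}
Removing edge (2,4): not a bridge — component count unchanged at 3.
New components: {0,1,2,3,4,5} {6} {7}
Are 1 and 7 in the same component? no

Answer: no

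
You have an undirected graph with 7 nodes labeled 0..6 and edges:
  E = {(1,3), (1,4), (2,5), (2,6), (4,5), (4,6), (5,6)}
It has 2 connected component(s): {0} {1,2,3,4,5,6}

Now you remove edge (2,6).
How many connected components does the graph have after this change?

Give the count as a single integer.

Initial component count: 2
Remove (2,6): not a bridge. Count unchanged: 2.
  After removal, components: {0} {1,2,3,4,5,6}
New component count: 2

Answer: 2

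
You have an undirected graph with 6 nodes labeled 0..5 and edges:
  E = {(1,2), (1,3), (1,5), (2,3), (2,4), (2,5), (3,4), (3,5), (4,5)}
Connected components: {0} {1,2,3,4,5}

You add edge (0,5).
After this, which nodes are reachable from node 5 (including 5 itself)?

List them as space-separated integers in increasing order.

Answer: 0 1 2 3 4 5

Derivation:
Before: nodes reachable from 5: {1,2,3,4,5}
Adding (0,5): merges 5's component with another. Reachability grows.
After: nodes reachable from 5: {0,1,2,3,4,5}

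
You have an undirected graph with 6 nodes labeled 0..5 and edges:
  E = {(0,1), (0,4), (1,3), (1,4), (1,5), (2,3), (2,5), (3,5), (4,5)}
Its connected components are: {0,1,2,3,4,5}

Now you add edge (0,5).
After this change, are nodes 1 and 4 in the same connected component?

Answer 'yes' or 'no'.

Answer: yes

Derivation:
Initial components: {0,1,2,3,4,5}
Adding edge (0,5): both already in same component {0,1,2,3,4,5}. No change.
New components: {0,1,2,3,4,5}
Are 1 and 4 in the same component? yes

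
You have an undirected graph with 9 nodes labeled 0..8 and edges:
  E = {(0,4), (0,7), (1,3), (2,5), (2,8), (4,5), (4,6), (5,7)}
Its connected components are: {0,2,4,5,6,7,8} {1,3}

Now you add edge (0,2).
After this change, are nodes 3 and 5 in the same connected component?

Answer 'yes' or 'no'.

Initial components: {0,2,4,5,6,7,8} {1,3}
Adding edge (0,2): both already in same component {0,2,4,5,6,7,8}. No change.
New components: {0,2,4,5,6,7,8} {1,3}
Are 3 and 5 in the same component? no

Answer: no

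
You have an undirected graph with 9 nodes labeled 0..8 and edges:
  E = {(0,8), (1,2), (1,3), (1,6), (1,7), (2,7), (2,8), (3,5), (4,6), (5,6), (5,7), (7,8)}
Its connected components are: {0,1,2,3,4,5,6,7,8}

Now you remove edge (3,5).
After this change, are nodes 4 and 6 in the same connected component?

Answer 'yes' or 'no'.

Answer: yes

Derivation:
Initial components: {0,1,2,3,4,5,6,7,8}
Removing edge (3,5): not a bridge — component count unchanged at 1.
New components: {0,1,2,3,4,5,6,7,8}
Are 4 and 6 in the same component? yes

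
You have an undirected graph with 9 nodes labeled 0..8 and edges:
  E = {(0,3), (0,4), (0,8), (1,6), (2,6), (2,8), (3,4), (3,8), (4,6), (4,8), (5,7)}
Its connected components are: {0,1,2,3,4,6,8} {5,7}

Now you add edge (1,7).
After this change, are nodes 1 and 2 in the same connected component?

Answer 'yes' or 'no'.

Initial components: {0,1,2,3,4,6,8} {5,7}
Adding edge (1,7): merges {0,1,2,3,4,6,8} and {5,7}.
New components: {0,1,2,3,4,5,6,7,8}
Are 1 and 2 in the same component? yes

Answer: yes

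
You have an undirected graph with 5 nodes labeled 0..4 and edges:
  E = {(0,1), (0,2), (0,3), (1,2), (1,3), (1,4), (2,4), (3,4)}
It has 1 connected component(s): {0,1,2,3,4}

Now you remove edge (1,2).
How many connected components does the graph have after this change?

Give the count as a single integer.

Answer: 1

Derivation:
Initial component count: 1
Remove (1,2): not a bridge. Count unchanged: 1.
  After removal, components: {0,1,2,3,4}
New component count: 1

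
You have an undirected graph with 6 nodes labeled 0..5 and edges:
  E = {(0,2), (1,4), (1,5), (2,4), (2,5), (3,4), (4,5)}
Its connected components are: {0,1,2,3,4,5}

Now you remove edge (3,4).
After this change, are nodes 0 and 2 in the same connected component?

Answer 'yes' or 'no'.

Initial components: {0,1,2,3,4,5}
Removing edge (3,4): it was a bridge — component count 1 -> 2.
New components: {0,1,2,4,5} {3}
Are 0 and 2 in the same component? yes

Answer: yes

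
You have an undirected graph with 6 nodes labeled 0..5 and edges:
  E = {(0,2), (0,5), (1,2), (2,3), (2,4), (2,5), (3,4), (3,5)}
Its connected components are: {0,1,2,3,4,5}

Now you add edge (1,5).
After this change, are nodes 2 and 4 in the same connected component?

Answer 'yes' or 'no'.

Answer: yes

Derivation:
Initial components: {0,1,2,3,4,5}
Adding edge (1,5): both already in same component {0,1,2,3,4,5}. No change.
New components: {0,1,2,3,4,5}
Are 2 and 4 in the same component? yes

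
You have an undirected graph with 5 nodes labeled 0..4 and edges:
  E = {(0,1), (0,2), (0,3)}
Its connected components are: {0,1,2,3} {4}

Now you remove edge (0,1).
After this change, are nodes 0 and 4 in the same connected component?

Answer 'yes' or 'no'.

Answer: no

Derivation:
Initial components: {0,1,2,3} {4}
Removing edge (0,1): it was a bridge — component count 2 -> 3.
New components: {0,2,3} {1} {4}
Are 0 and 4 in the same component? no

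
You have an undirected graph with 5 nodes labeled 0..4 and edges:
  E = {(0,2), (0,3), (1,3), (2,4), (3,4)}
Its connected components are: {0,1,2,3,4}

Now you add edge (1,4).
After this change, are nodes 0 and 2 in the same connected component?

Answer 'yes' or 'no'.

Initial components: {0,1,2,3,4}
Adding edge (1,4): both already in same component {0,1,2,3,4}. No change.
New components: {0,1,2,3,4}
Are 0 and 2 in the same component? yes

Answer: yes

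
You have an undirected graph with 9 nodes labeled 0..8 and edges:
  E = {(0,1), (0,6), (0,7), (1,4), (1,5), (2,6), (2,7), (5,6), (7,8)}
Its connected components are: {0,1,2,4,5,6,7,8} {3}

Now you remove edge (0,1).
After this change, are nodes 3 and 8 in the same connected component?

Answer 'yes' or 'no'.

Answer: no

Derivation:
Initial components: {0,1,2,4,5,6,7,8} {3}
Removing edge (0,1): not a bridge — component count unchanged at 2.
New components: {0,1,2,4,5,6,7,8} {3}
Are 3 and 8 in the same component? no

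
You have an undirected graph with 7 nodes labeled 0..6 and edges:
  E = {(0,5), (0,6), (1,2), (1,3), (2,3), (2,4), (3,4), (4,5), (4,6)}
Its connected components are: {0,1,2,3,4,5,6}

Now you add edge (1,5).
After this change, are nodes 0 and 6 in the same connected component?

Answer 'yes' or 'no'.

Initial components: {0,1,2,3,4,5,6}
Adding edge (1,5): both already in same component {0,1,2,3,4,5,6}. No change.
New components: {0,1,2,3,4,5,6}
Are 0 and 6 in the same component? yes

Answer: yes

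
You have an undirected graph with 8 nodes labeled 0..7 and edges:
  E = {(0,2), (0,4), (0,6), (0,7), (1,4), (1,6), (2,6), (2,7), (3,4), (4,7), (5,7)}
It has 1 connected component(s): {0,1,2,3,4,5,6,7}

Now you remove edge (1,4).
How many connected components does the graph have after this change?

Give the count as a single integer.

Answer: 1

Derivation:
Initial component count: 1
Remove (1,4): not a bridge. Count unchanged: 1.
  After removal, components: {0,1,2,3,4,5,6,7}
New component count: 1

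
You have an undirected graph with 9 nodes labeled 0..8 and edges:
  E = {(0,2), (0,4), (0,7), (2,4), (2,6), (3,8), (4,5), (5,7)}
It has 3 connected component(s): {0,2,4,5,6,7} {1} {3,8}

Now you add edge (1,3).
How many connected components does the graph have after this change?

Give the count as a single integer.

Initial component count: 3
Add (1,3): merges two components. Count decreases: 3 -> 2.
New component count: 2

Answer: 2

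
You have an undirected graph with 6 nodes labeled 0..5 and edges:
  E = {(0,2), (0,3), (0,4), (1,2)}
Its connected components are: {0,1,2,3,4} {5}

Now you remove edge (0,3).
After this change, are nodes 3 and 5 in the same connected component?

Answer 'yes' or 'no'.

Initial components: {0,1,2,3,4} {5}
Removing edge (0,3): it was a bridge — component count 2 -> 3.
New components: {0,1,2,4} {3} {5}
Are 3 and 5 in the same component? no

Answer: no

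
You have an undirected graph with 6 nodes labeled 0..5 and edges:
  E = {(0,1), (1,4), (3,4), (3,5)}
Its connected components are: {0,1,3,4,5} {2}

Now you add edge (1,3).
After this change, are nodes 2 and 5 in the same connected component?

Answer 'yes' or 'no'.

Answer: no

Derivation:
Initial components: {0,1,3,4,5} {2}
Adding edge (1,3): both already in same component {0,1,3,4,5}. No change.
New components: {0,1,3,4,5} {2}
Are 2 and 5 in the same component? no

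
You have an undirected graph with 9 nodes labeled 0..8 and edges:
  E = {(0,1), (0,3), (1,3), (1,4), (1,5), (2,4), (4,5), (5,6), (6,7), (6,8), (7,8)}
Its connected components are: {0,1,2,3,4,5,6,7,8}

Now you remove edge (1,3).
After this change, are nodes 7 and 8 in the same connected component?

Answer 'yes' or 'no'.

Initial components: {0,1,2,3,4,5,6,7,8}
Removing edge (1,3): not a bridge — component count unchanged at 1.
New components: {0,1,2,3,4,5,6,7,8}
Are 7 and 8 in the same component? yes

Answer: yes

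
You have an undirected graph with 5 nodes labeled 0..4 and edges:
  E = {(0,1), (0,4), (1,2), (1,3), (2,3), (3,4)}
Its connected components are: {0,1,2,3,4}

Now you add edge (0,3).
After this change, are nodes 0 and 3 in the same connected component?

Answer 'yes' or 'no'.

Initial components: {0,1,2,3,4}
Adding edge (0,3): both already in same component {0,1,2,3,4}. No change.
New components: {0,1,2,3,4}
Are 0 and 3 in the same component? yes

Answer: yes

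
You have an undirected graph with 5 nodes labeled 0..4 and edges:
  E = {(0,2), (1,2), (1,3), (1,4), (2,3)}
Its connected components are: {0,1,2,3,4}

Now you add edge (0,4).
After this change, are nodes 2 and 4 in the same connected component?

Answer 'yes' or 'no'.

Answer: yes

Derivation:
Initial components: {0,1,2,3,4}
Adding edge (0,4): both already in same component {0,1,2,3,4}. No change.
New components: {0,1,2,3,4}
Are 2 and 4 in the same component? yes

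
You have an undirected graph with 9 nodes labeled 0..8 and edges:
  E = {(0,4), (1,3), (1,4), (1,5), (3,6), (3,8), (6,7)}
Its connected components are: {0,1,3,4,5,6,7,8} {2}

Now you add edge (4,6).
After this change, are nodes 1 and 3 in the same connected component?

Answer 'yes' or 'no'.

Initial components: {0,1,3,4,5,6,7,8} {2}
Adding edge (4,6): both already in same component {0,1,3,4,5,6,7,8}. No change.
New components: {0,1,3,4,5,6,7,8} {2}
Are 1 and 3 in the same component? yes

Answer: yes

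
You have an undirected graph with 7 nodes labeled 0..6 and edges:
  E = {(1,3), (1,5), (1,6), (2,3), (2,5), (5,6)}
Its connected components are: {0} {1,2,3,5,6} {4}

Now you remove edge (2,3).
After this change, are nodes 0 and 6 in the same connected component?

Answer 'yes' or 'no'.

Answer: no

Derivation:
Initial components: {0} {1,2,3,5,6} {4}
Removing edge (2,3): not a bridge — component count unchanged at 3.
New components: {0} {1,2,3,5,6} {4}
Are 0 and 6 in the same component? no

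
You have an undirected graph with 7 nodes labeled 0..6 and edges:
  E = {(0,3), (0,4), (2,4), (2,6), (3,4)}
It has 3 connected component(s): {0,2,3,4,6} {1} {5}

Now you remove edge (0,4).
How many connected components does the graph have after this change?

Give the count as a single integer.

Initial component count: 3
Remove (0,4): not a bridge. Count unchanged: 3.
  After removal, components: {0,2,3,4,6} {1} {5}
New component count: 3

Answer: 3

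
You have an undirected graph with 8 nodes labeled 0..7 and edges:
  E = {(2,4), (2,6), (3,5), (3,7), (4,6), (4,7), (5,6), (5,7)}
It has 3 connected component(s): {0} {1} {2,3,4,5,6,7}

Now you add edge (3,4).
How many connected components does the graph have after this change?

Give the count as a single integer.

Initial component count: 3
Add (3,4): endpoints already in same component. Count unchanged: 3.
New component count: 3

Answer: 3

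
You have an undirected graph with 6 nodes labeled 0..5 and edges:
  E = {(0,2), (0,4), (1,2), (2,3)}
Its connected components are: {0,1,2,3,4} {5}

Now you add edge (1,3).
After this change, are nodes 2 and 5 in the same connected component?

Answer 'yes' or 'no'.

Answer: no

Derivation:
Initial components: {0,1,2,3,4} {5}
Adding edge (1,3): both already in same component {0,1,2,3,4}. No change.
New components: {0,1,2,3,4} {5}
Are 2 and 5 in the same component? no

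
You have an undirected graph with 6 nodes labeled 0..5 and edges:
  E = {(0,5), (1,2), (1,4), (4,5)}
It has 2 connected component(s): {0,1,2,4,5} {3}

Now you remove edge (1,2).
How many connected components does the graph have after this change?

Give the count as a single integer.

Initial component count: 2
Remove (1,2): it was a bridge. Count increases: 2 -> 3.
  After removal, components: {0,1,4,5} {2} {3}
New component count: 3

Answer: 3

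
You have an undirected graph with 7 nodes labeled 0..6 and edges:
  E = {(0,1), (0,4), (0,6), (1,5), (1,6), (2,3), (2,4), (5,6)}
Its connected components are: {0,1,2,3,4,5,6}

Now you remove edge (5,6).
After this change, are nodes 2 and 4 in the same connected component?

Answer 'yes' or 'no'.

Answer: yes

Derivation:
Initial components: {0,1,2,3,4,5,6}
Removing edge (5,6): not a bridge — component count unchanged at 1.
New components: {0,1,2,3,4,5,6}
Are 2 and 4 in the same component? yes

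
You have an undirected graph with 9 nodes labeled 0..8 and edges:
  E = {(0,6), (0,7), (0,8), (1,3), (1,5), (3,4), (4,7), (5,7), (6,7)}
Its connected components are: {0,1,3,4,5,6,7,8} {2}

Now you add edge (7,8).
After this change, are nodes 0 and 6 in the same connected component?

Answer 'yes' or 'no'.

Answer: yes

Derivation:
Initial components: {0,1,3,4,5,6,7,8} {2}
Adding edge (7,8): both already in same component {0,1,3,4,5,6,7,8}. No change.
New components: {0,1,3,4,5,6,7,8} {2}
Are 0 and 6 in the same component? yes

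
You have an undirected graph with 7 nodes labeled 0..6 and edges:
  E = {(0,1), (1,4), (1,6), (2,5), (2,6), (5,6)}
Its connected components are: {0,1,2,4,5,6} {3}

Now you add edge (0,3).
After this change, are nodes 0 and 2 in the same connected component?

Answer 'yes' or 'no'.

Answer: yes

Derivation:
Initial components: {0,1,2,4,5,6} {3}
Adding edge (0,3): merges {0,1,2,4,5,6} and {3}.
New components: {0,1,2,3,4,5,6}
Are 0 and 2 in the same component? yes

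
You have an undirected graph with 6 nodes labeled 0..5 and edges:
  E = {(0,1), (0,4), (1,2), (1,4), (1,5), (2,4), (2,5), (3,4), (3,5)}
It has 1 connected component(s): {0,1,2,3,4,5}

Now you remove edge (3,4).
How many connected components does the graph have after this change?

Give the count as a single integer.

Answer: 1

Derivation:
Initial component count: 1
Remove (3,4): not a bridge. Count unchanged: 1.
  After removal, components: {0,1,2,3,4,5}
New component count: 1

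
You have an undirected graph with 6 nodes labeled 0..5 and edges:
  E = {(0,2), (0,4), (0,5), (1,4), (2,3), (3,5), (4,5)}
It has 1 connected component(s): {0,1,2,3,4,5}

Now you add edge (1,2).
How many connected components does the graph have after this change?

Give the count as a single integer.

Initial component count: 1
Add (1,2): endpoints already in same component. Count unchanged: 1.
New component count: 1

Answer: 1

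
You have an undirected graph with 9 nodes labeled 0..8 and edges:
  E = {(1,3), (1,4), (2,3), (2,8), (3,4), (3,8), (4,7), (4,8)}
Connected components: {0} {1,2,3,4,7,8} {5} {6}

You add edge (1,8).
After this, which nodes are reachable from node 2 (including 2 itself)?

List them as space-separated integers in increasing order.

Before: nodes reachable from 2: {1,2,3,4,7,8}
Adding (1,8): both endpoints already in same component. Reachability from 2 unchanged.
After: nodes reachable from 2: {1,2,3,4,7,8}

Answer: 1 2 3 4 7 8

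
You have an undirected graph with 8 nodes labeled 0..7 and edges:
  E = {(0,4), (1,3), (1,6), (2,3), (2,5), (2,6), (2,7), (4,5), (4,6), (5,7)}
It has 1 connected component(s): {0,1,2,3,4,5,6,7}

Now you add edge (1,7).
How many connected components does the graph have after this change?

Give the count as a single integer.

Initial component count: 1
Add (1,7): endpoints already in same component. Count unchanged: 1.
New component count: 1

Answer: 1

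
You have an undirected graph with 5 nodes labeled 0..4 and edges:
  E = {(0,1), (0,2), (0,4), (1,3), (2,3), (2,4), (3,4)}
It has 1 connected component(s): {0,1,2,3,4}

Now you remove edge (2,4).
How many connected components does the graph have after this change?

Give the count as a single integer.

Answer: 1

Derivation:
Initial component count: 1
Remove (2,4): not a bridge. Count unchanged: 1.
  After removal, components: {0,1,2,3,4}
New component count: 1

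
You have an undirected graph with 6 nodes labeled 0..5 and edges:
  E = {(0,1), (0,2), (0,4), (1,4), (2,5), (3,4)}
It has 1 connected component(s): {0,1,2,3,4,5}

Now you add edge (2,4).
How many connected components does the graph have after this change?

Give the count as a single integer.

Answer: 1

Derivation:
Initial component count: 1
Add (2,4): endpoints already in same component. Count unchanged: 1.
New component count: 1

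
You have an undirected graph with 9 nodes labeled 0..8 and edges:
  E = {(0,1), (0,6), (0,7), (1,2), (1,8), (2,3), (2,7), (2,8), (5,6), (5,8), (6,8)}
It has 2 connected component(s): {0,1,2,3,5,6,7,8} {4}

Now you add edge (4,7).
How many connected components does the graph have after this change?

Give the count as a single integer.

Initial component count: 2
Add (4,7): merges two components. Count decreases: 2 -> 1.
New component count: 1

Answer: 1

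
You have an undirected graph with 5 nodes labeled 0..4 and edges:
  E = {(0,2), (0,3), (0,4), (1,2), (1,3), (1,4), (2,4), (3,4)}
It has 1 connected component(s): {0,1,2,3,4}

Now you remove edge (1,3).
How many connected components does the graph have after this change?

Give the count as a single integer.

Initial component count: 1
Remove (1,3): not a bridge. Count unchanged: 1.
  After removal, components: {0,1,2,3,4}
New component count: 1

Answer: 1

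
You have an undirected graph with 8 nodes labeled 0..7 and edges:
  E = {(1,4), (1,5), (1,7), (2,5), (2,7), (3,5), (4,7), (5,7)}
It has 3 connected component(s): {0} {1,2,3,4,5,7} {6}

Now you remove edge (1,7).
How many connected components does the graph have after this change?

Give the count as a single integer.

Initial component count: 3
Remove (1,7): not a bridge. Count unchanged: 3.
  After removal, components: {0} {1,2,3,4,5,7} {6}
New component count: 3

Answer: 3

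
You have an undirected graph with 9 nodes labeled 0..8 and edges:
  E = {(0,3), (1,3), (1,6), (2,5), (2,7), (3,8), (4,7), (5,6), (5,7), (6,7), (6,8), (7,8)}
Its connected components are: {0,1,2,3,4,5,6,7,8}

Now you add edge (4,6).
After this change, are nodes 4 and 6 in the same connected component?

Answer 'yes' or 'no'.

Initial components: {0,1,2,3,4,5,6,7,8}
Adding edge (4,6): both already in same component {0,1,2,3,4,5,6,7,8}. No change.
New components: {0,1,2,3,4,5,6,7,8}
Are 4 and 6 in the same component? yes

Answer: yes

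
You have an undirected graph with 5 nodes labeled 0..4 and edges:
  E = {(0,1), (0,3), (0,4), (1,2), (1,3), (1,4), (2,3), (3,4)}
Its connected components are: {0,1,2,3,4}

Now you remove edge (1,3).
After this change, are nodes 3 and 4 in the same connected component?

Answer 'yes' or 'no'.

Answer: yes

Derivation:
Initial components: {0,1,2,3,4}
Removing edge (1,3): not a bridge — component count unchanged at 1.
New components: {0,1,2,3,4}
Are 3 and 4 in the same component? yes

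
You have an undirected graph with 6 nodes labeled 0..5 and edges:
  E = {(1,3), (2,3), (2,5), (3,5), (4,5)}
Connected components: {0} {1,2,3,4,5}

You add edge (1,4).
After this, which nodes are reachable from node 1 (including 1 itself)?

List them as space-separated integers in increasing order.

Answer: 1 2 3 4 5

Derivation:
Before: nodes reachable from 1: {1,2,3,4,5}
Adding (1,4): both endpoints already in same component. Reachability from 1 unchanged.
After: nodes reachable from 1: {1,2,3,4,5}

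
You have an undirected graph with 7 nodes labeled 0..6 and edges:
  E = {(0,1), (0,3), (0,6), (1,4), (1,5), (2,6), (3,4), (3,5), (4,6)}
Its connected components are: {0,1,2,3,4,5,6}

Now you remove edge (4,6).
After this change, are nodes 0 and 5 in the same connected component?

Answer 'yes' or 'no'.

Answer: yes

Derivation:
Initial components: {0,1,2,3,4,5,6}
Removing edge (4,6): not a bridge — component count unchanged at 1.
New components: {0,1,2,3,4,5,6}
Are 0 and 5 in the same component? yes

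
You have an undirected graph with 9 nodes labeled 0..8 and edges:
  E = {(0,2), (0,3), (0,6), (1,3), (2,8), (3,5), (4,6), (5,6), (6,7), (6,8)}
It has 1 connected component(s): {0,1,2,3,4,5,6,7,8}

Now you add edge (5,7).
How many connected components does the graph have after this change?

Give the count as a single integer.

Answer: 1

Derivation:
Initial component count: 1
Add (5,7): endpoints already in same component. Count unchanged: 1.
New component count: 1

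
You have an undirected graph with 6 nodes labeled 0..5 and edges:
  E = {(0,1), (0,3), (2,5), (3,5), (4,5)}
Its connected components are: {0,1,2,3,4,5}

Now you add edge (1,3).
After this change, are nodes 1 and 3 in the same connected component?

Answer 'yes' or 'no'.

Initial components: {0,1,2,3,4,5}
Adding edge (1,3): both already in same component {0,1,2,3,4,5}. No change.
New components: {0,1,2,3,4,5}
Are 1 and 3 in the same component? yes

Answer: yes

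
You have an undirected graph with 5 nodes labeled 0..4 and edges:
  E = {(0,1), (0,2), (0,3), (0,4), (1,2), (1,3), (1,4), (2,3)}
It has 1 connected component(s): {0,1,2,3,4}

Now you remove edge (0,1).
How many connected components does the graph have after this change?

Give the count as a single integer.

Initial component count: 1
Remove (0,1): not a bridge. Count unchanged: 1.
  After removal, components: {0,1,2,3,4}
New component count: 1

Answer: 1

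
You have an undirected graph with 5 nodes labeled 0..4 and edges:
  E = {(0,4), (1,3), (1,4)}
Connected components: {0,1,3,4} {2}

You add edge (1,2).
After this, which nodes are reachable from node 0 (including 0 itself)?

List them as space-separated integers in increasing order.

Answer: 0 1 2 3 4

Derivation:
Before: nodes reachable from 0: {0,1,3,4}
Adding (1,2): merges 0's component with another. Reachability grows.
After: nodes reachable from 0: {0,1,2,3,4}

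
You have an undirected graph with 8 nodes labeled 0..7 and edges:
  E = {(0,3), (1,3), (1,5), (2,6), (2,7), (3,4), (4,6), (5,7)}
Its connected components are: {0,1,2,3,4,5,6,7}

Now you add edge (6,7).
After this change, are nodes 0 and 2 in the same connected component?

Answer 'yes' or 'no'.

Initial components: {0,1,2,3,4,5,6,7}
Adding edge (6,7): both already in same component {0,1,2,3,4,5,6,7}. No change.
New components: {0,1,2,3,4,5,6,7}
Are 0 and 2 in the same component? yes

Answer: yes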